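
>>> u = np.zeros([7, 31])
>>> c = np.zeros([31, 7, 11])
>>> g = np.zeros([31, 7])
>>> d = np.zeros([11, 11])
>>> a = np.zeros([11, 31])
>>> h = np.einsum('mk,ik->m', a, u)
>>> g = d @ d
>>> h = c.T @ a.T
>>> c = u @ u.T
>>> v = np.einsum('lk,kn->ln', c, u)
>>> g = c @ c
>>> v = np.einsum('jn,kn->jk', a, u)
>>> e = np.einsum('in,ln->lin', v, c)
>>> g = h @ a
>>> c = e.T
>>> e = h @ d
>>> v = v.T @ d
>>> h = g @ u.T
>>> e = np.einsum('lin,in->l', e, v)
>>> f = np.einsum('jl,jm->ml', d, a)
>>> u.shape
(7, 31)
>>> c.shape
(7, 11, 7)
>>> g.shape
(11, 7, 31)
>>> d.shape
(11, 11)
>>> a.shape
(11, 31)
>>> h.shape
(11, 7, 7)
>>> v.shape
(7, 11)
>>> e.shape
(11,)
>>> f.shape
(31, 11)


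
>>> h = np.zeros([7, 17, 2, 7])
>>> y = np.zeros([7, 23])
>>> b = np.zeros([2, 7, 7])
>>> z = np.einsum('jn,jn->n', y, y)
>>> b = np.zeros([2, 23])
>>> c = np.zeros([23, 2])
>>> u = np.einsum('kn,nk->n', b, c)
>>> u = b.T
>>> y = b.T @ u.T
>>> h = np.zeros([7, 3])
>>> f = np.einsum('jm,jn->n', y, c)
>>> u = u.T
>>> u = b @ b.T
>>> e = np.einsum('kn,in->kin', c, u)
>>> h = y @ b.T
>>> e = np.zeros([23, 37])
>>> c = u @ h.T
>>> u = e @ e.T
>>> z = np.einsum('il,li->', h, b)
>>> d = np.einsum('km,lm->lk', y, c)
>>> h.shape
(23, 2)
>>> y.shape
(23, 23)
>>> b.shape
(2, 23)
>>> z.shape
()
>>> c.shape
(2, 23)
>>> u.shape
(23, 23)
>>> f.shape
(2,)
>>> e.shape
(23, 37)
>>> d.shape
(2, 23)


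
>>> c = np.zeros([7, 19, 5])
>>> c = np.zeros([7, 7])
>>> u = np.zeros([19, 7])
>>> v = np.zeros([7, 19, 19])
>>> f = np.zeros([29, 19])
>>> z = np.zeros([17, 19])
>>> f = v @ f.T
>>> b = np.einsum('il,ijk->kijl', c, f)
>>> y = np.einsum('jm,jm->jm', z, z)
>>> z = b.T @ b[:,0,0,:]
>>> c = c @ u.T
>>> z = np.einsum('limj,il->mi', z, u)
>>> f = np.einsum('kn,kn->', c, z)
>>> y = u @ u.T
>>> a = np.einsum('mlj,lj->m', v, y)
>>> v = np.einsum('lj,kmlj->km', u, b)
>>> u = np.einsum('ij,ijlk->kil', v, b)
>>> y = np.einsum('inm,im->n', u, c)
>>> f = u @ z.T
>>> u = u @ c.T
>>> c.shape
(7, 19)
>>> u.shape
(7, 29, 7)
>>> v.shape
(29, 7)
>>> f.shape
(7, 29, 7)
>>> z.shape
(7, 19)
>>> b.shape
(29, 7, 19, 7)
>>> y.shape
(29,)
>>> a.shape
(7,)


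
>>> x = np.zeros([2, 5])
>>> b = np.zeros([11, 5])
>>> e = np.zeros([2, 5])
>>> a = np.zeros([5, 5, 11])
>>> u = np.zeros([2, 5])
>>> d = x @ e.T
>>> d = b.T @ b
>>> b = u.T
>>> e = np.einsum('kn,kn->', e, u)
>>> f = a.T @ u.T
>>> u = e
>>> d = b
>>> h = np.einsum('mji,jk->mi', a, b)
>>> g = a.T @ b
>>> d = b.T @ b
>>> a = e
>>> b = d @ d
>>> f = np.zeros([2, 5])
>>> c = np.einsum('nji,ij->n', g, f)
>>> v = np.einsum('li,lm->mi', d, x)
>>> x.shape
(2, 5)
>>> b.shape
(2, 2)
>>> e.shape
()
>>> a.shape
()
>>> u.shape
()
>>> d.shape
(2, 2)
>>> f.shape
(2, 5)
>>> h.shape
(5, 11)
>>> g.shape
(11, 5, 2)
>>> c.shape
(11,)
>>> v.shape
(5, 2)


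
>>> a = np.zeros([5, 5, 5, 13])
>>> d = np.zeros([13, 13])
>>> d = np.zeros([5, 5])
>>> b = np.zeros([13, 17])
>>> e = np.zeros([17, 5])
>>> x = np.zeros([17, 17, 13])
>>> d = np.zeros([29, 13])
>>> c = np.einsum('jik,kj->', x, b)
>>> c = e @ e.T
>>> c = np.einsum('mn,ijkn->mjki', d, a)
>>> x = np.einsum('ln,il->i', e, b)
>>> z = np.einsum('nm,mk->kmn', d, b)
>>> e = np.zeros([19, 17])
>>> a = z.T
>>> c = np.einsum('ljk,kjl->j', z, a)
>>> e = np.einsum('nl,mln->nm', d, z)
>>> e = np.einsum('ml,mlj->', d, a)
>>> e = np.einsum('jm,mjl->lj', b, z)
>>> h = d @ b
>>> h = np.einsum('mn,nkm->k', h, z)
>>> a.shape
(29, 13, 17)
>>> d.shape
(29, 13)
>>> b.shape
(13, 17)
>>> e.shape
(29, 13)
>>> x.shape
(13,)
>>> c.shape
(13,)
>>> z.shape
(17, 13, 29)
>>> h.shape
(13,)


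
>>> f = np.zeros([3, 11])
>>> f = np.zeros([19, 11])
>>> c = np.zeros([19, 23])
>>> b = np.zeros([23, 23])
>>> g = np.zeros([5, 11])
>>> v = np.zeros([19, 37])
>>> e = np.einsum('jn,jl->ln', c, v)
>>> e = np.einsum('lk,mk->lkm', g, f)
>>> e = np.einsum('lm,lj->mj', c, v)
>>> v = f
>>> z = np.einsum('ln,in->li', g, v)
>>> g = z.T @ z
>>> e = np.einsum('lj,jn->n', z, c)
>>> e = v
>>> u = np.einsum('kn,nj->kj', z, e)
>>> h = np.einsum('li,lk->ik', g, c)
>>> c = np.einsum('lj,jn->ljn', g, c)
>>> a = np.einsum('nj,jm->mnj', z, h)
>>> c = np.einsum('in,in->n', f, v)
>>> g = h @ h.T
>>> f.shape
(19, 11)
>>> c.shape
(11,)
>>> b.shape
(23, 23)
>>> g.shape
(19, 19)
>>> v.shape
(19, 11)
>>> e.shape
(19, 11)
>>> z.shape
(5, 19)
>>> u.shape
(5, 11)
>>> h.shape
(19, 23)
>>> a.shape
(23, 5, 19)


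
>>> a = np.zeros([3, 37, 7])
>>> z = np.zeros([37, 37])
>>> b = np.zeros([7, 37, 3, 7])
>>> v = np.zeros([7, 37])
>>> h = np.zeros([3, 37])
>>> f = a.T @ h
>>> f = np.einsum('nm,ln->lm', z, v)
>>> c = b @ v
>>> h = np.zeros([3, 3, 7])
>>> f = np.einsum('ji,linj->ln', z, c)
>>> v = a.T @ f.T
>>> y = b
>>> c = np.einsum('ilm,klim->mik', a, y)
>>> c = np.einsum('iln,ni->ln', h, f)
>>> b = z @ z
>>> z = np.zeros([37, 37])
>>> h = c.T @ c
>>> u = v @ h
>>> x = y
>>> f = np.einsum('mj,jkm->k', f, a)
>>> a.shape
(3, 37, 7)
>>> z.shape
(37, 37)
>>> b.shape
(37, 37)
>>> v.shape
(7, 37, 7)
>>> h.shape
(7, 7)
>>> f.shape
(37,)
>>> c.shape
(3, 7)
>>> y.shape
(7, 37, 3, 7)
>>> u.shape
(7, 37, 7)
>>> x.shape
(7, 37, 3, 7)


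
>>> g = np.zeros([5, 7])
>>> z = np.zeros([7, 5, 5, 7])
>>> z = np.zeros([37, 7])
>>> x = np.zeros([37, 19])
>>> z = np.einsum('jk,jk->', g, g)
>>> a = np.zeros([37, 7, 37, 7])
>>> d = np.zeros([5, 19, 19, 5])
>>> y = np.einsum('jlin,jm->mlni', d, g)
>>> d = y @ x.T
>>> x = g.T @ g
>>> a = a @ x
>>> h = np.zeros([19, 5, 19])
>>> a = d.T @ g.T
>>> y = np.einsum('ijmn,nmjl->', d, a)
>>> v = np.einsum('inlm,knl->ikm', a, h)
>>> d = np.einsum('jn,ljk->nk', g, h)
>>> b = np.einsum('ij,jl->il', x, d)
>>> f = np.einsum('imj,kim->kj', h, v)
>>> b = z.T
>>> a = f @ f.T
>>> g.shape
(5, 7)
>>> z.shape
()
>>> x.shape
(7, 7)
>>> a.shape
(37, 37)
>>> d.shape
(7, 19)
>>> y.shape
()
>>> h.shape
(19, 5, 19)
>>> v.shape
(37, 19, 5)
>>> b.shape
()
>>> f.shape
(37, 19)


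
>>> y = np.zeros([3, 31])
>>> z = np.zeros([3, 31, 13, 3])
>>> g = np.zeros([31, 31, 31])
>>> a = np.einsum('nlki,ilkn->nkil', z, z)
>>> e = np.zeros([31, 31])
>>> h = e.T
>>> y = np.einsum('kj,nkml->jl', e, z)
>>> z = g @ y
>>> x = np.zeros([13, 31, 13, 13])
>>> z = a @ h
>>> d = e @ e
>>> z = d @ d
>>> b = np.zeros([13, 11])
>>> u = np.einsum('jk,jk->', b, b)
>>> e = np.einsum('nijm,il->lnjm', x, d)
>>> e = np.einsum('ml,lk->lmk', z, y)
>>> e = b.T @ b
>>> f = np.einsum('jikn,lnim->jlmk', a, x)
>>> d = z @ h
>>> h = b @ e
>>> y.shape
(31, 3)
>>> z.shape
(31, 31)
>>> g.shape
(31, 31, 31)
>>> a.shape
(3, 13, 3, 31)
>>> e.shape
(11, 11)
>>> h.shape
(13, 11)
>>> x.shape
(13, 31, 13, 13)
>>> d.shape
(31, 31)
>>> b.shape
(13, 11)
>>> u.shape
()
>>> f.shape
(3, 13, 13, 3)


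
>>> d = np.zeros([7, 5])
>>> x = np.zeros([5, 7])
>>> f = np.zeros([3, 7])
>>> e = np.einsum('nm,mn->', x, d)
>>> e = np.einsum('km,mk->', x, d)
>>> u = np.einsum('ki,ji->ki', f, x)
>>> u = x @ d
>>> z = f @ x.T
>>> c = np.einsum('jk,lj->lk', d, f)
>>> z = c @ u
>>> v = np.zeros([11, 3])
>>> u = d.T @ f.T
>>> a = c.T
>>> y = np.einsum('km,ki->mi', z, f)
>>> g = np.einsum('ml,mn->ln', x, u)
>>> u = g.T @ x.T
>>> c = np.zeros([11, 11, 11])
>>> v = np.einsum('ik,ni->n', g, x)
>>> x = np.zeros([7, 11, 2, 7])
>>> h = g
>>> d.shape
(7, 5)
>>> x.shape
(7, 11, 2, 7)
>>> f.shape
(3, 7)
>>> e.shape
()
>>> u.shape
(3, 5)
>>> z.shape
(3, 5)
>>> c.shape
(11, 11, 11)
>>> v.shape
(5,)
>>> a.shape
(5, 3)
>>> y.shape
(5, 7)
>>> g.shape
(7, 3)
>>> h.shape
(7, 3)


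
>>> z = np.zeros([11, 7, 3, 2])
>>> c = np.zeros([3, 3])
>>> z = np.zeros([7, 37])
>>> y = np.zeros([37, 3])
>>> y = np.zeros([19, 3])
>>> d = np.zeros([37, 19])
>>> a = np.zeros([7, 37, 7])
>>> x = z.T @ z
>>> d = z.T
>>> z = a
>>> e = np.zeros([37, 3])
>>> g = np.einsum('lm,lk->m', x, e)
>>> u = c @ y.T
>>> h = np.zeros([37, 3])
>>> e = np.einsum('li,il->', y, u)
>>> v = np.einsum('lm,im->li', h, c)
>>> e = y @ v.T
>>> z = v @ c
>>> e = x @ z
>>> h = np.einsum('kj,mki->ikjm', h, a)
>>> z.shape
(37, 3)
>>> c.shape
(3, 3)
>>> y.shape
(19, 3)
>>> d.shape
(37, 7)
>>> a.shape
(7, 37, 7)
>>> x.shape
(37, 37)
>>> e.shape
(37, 3)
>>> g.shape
(37,)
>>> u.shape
(3, 19)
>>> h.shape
(7, 37, 3, 7)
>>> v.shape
(37, 3)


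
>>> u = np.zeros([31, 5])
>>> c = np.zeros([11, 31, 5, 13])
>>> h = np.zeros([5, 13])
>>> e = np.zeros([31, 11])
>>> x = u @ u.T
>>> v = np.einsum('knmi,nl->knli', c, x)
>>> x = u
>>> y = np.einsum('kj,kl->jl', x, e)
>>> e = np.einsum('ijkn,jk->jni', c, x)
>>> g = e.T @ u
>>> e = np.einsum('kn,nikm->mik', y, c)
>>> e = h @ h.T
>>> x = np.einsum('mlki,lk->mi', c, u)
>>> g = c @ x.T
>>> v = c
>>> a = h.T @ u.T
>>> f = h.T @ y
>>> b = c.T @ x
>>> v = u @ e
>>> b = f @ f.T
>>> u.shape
(31, 5)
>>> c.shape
(11, 31, 5, 13)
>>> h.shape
(5, 13)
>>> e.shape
(5, 5)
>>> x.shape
(11, 13)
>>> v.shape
(31, 5)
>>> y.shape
(5, 11)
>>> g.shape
(11, 31, 5, 11)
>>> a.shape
(13, 31)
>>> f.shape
(13, 11)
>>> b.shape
(13, 13)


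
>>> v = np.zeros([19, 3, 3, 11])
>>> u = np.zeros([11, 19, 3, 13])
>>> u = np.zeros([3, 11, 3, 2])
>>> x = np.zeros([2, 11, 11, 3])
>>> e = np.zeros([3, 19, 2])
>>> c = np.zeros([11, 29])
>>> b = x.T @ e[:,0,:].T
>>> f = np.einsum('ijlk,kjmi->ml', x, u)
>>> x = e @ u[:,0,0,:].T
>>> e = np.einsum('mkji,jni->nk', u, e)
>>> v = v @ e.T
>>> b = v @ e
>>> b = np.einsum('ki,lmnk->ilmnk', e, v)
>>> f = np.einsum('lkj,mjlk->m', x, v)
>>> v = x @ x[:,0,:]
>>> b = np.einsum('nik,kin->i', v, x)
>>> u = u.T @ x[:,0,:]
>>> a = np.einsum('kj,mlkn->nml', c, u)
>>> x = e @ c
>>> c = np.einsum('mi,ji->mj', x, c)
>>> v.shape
(3, 19, 3)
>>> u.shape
(2, 3, 11, 3)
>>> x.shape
(19, 29)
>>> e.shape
(19, 11)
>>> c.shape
(19, 11)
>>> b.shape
(19,)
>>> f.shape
(19,)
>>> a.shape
(3, 2, 3)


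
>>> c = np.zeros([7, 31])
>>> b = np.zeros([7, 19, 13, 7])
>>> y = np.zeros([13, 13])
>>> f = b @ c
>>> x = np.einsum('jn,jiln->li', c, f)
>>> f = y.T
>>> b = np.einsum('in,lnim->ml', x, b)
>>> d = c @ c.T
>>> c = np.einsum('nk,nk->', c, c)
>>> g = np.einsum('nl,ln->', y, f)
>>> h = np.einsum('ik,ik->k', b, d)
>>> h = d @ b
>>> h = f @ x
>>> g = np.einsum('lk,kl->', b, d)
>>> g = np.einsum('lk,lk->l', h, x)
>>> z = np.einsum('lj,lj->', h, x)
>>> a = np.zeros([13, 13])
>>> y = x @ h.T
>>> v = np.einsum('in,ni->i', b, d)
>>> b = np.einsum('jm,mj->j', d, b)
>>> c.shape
()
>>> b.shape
(7,)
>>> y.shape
(13, 13)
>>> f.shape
(13, 13)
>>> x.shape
(13, 19)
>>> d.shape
(7, 7)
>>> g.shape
(13,)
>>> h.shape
(13, 19)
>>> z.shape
()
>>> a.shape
(13, 13)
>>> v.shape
(7,)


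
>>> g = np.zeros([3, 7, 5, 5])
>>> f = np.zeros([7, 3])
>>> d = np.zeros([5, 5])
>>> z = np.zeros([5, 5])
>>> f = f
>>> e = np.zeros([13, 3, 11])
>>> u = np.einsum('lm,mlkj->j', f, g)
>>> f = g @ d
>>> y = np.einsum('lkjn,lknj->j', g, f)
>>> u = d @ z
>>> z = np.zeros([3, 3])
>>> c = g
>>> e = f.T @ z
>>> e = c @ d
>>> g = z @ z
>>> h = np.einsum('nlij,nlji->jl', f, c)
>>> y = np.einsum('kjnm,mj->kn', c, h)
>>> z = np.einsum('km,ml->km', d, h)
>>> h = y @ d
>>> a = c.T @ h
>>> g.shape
(3, 3)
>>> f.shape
(3, 7, 5, 5)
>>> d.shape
(5, 5)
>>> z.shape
(5, 5)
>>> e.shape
(3, 7, 5, 5)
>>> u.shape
(5, 5)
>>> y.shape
(3, 5)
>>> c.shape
(3, 7, 5, 5)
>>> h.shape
(3, 5)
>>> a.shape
(5, 5, 7, 5)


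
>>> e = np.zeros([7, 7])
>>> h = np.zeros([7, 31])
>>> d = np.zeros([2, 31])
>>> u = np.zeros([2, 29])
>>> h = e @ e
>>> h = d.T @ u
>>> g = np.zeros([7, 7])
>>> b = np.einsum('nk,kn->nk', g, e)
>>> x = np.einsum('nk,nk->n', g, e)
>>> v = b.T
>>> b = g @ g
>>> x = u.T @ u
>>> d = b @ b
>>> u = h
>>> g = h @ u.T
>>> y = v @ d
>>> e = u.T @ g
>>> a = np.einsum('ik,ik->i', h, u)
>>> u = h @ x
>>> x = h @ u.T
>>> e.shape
(29, 31)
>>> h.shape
(31, 29)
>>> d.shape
(7, 7)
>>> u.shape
(31, 29)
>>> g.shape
(31, 31)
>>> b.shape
(7, 7)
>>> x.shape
(31, 31)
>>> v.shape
(7, 7)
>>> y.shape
(7, 7)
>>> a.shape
(31,)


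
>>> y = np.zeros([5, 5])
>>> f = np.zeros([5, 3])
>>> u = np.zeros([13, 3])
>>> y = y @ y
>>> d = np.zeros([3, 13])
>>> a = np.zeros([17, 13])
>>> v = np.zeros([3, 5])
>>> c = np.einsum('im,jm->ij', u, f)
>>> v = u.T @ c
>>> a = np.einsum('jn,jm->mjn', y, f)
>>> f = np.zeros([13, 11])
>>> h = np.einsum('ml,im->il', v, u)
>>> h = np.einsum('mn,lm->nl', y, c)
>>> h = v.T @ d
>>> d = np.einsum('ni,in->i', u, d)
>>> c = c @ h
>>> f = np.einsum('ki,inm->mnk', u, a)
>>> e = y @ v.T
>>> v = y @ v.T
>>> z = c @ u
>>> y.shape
(5, 5)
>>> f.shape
(5, 5, 13)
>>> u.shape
(13, 3)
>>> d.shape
(3,)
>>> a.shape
(3, 5, 5)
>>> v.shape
(5, 3)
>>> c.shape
(13, 13)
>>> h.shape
(5, 13)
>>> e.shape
(5, 3)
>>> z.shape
(13, 3)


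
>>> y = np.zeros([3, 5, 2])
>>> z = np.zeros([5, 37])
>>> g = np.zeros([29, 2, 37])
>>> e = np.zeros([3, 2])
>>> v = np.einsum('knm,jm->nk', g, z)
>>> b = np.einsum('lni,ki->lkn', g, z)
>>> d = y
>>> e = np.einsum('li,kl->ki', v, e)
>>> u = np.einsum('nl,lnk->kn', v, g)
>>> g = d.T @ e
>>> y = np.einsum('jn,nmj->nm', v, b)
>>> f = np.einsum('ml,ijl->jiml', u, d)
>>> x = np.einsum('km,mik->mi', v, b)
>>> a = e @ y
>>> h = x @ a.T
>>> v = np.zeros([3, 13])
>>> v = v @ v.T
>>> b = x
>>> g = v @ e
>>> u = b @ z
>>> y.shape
(29, 5)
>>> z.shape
(5, 37)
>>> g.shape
(3, 29)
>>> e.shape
(3, 29)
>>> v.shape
(3, 3)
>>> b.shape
(29, 5)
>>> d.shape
(3, 5, 2)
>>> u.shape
(29, 37)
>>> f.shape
(5, 3, 37, 2)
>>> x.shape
(29, 5)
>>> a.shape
(3, 5)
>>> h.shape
(29, 3)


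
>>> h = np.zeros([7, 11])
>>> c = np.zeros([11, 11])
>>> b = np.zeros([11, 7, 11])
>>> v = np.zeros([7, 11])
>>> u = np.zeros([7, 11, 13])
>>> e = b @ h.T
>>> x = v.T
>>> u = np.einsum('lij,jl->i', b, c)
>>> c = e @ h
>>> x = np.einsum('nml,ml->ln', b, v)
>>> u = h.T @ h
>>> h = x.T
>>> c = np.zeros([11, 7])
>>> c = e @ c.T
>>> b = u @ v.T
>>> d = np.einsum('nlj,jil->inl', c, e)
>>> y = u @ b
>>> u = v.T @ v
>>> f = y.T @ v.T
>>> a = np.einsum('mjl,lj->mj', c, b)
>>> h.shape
(11, 11)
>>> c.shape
(11, 7, 11)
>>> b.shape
(11, 7)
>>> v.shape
(7, 11)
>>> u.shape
(11, 11)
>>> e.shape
(11, 7, 7)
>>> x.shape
(11, 11)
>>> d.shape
(7, 11, 7)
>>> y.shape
(11, 7)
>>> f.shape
(7, 7)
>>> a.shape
(11, 7)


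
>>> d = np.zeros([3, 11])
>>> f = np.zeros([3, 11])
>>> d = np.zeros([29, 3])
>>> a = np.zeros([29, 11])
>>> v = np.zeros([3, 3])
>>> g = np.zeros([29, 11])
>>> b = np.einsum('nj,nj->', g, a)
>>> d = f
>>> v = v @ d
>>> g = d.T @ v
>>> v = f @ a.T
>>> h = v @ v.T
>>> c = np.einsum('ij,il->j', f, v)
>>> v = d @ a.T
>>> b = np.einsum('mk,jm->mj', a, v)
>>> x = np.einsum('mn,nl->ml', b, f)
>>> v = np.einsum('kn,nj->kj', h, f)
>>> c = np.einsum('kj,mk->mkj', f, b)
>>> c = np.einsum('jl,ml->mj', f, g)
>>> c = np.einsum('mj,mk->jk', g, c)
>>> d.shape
(3, 11)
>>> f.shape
(3, 11)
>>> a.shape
(29, 11)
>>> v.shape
(3, 11)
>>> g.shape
(11, 11)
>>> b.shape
(29, 3)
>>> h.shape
(3, 3)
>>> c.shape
(11, 3)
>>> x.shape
(29, 11)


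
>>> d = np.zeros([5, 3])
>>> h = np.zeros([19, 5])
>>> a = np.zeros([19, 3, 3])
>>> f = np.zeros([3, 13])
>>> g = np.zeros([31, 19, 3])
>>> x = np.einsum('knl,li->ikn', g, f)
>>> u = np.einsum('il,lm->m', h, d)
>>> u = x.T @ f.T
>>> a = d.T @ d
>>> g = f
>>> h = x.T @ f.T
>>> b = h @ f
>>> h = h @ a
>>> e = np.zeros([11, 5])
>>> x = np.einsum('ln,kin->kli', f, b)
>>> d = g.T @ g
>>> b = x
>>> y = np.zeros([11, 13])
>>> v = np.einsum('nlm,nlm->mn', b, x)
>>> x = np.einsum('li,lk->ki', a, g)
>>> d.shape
(13, 13)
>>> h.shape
(19, 31, 3)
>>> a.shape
(3, 3)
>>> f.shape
(3, 13)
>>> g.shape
(3, 13)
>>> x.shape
(13, 3)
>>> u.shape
(19, 31, 3)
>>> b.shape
(19, 3, 31)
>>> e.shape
(11, 5)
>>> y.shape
(11, 13)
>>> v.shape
(31, 19)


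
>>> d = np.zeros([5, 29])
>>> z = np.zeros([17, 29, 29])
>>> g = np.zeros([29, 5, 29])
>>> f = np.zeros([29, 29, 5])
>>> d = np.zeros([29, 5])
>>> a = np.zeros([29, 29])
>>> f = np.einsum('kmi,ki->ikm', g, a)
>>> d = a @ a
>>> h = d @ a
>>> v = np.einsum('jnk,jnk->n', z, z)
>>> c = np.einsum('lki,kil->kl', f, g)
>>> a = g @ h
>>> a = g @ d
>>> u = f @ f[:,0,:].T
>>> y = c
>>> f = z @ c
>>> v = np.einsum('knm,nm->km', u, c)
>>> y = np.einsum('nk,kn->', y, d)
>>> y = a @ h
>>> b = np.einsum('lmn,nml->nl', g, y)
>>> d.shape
(29, 29)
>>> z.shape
(17, 29, 29)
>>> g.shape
(29, 5, 29)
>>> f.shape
(17, 29, 29)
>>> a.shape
(29, 5, 29)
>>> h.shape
(29, 29)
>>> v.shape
(29, 29)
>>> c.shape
(29, 29)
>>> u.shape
(29, 29, 29)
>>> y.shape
(29, 5, 29)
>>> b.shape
(29, 29)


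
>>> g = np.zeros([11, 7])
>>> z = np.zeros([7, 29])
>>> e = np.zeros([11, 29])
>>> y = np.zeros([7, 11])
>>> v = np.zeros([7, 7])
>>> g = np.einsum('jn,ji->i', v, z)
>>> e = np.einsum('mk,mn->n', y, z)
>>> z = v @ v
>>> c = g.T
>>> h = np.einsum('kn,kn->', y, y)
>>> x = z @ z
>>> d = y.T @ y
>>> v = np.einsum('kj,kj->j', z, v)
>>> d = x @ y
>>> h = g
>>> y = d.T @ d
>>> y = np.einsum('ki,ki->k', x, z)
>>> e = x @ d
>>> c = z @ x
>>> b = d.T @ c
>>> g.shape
(29,)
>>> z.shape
(7, 7)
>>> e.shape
(7, 11)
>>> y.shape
(7,)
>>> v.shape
(7,)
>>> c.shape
(7, 7)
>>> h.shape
(29,)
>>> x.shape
(7, 7)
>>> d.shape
(7, 11)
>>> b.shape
(11, 7)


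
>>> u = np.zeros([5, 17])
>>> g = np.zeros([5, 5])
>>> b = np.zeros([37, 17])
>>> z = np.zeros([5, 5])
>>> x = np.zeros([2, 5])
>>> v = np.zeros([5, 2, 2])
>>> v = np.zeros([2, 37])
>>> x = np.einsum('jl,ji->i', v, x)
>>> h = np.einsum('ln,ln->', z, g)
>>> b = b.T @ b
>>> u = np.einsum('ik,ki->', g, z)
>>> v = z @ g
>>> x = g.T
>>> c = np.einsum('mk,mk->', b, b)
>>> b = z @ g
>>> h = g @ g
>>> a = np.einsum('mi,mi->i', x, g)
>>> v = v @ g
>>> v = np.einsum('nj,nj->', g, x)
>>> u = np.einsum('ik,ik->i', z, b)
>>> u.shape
(5,)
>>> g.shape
(5, 5)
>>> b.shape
(5, 5)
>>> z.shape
(5, 5)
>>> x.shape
(5, 5)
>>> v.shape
()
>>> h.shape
(5, 5)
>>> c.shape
()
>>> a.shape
(5,)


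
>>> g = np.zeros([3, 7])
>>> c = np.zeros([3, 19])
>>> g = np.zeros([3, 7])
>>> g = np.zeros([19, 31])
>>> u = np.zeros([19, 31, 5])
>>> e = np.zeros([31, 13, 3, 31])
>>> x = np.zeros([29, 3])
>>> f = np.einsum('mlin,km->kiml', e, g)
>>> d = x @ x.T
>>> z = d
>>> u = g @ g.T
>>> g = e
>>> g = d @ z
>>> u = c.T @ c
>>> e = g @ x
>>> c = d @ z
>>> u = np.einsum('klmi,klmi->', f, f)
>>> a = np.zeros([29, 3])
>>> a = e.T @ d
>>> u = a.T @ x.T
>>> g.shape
(29, 29)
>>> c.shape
(29, 29)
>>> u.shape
(29, 29)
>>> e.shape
(29, 3)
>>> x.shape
(29, 3)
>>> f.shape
(19, 3, 31, 13)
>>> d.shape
(29, 29)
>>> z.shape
(29, 29)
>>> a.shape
(3, 29)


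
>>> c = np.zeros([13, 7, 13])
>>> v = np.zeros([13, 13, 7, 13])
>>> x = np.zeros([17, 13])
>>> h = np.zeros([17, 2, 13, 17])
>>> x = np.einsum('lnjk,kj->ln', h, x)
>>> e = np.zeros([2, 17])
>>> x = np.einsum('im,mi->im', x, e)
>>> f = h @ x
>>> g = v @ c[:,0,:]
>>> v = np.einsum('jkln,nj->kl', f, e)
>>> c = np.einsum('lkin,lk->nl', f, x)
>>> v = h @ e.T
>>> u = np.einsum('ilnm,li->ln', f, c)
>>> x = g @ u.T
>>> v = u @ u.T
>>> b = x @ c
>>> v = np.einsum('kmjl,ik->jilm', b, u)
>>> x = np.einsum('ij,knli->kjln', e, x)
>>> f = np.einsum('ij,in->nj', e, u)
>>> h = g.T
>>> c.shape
(2, 17)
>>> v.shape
(7, 2, 17, 13)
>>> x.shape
(13, 17, 7, 13)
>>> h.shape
(13, 7, 13, 13)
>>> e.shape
(2, 17)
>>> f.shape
(13, 17)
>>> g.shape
(13, 13, 7, 13)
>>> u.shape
(2, 13)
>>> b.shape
(13, 13, 7, 17)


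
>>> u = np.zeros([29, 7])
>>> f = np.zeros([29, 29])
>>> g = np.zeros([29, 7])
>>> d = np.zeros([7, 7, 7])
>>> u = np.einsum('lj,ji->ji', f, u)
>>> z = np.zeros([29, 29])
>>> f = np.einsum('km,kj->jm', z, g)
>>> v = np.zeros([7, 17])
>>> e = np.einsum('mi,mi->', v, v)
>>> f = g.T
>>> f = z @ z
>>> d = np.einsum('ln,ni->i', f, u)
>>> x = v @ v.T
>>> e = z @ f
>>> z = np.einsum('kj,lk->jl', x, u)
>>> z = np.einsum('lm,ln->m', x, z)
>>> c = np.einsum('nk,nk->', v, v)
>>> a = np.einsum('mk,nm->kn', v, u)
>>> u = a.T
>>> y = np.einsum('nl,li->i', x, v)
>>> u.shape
(29, 17)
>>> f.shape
(29, 29)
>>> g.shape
(29, 7)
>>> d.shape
(7,)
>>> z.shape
(7,)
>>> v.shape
(7, 17)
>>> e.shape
(29, 29)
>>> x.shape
(7, 7)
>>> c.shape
()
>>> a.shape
(17, 29)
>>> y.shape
(17,)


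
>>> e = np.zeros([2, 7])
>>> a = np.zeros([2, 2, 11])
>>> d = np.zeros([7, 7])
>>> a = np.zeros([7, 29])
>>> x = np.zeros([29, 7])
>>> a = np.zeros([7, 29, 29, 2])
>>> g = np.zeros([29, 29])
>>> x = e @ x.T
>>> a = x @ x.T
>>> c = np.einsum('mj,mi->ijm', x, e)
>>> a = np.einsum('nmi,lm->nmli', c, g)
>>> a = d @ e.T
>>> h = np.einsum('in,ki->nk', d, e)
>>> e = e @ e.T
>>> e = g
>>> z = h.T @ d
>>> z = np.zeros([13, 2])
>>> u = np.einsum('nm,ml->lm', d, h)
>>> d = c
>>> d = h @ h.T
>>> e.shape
(29, 29)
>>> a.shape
(7, 2)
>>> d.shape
(7, 7)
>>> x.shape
(2, 29)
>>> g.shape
(29, 29)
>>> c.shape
(7, 29, 2)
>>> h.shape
(7, 2)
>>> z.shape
(13, 2)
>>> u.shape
(2, 7)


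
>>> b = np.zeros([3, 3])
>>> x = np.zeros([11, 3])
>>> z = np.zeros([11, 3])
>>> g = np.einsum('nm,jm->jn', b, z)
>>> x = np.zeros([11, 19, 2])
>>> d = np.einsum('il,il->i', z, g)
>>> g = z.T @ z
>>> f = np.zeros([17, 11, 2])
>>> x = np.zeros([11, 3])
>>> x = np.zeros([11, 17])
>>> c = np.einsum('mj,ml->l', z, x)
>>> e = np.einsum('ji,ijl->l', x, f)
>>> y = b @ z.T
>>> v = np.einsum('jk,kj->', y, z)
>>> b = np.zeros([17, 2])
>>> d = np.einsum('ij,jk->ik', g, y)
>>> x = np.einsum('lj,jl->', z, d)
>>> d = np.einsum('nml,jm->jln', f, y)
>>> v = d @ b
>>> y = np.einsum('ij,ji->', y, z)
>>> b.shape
(17, 2)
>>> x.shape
()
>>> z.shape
(11, 3)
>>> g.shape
(3, 3)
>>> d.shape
(3, 2, 17)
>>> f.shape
(17, 11, 2)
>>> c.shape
(17,)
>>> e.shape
(2,)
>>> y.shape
()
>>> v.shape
(3, 2, 2)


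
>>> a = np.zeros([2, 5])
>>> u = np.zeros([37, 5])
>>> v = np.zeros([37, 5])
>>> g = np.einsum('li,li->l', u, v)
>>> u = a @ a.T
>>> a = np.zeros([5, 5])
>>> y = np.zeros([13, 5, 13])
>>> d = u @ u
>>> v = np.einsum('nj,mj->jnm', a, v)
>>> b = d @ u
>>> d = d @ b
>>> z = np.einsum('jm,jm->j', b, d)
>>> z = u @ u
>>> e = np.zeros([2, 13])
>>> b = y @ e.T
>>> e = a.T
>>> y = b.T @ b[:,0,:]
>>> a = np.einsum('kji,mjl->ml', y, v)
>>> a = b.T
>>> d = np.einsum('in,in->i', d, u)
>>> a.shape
(2, 5, 13)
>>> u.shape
(2, 2)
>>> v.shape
(5, 5, 37)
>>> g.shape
(37,)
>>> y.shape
(2, 5, 2)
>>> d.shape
(2,)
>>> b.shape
(13, 5, 2)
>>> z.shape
(2, 2)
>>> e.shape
(5, 5)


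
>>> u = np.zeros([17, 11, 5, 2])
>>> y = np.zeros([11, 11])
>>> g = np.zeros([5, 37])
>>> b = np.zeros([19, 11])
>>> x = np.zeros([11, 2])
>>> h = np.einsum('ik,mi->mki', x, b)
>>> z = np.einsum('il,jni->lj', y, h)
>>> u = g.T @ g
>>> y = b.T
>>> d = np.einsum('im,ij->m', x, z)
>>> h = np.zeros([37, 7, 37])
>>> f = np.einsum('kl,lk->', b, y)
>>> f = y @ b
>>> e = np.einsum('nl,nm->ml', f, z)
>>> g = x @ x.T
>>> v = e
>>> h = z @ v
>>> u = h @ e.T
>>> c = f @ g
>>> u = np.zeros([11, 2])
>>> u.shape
(11, 2)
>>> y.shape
(11, 19)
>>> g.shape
(11, 11)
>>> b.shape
(19, 11)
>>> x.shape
(11, 2)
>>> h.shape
(11, 11)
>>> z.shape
(11, 19)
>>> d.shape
(2,)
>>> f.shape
(11, 11)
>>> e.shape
(19, 11)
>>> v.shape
(19, 11)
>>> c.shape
(11, 11)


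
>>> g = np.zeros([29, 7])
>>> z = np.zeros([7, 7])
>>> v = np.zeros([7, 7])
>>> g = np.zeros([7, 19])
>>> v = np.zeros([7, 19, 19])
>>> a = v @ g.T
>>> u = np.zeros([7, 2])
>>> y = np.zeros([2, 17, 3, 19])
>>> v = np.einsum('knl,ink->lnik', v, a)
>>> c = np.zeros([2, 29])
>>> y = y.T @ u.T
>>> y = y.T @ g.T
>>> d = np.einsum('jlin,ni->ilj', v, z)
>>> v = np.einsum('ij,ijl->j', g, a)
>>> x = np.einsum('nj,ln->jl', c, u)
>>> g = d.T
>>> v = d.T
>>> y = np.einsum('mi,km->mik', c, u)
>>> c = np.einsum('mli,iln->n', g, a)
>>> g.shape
(19, 19, 7)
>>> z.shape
(7, 7)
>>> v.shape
(19, 19, 7)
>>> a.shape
(7, 19, 7)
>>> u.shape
(7, 2)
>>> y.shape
(2, 29, 7)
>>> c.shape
(7,)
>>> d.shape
(7, 19, 19)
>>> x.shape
(29, 7)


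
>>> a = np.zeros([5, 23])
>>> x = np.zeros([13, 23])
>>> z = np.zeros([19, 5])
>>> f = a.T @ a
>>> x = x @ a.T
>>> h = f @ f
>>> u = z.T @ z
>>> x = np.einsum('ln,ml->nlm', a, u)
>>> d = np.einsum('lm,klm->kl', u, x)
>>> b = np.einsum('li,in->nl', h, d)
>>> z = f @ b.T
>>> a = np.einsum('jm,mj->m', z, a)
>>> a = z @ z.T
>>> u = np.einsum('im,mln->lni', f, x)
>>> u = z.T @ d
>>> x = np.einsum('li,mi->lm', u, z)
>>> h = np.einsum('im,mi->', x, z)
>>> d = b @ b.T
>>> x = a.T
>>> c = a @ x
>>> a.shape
(23, 23)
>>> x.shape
(23, 23)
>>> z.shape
(23, 5)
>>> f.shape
(23, 23)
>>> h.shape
()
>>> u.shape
(5, 5)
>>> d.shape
(5, 5)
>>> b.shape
(5, 23)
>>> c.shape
(23, 23)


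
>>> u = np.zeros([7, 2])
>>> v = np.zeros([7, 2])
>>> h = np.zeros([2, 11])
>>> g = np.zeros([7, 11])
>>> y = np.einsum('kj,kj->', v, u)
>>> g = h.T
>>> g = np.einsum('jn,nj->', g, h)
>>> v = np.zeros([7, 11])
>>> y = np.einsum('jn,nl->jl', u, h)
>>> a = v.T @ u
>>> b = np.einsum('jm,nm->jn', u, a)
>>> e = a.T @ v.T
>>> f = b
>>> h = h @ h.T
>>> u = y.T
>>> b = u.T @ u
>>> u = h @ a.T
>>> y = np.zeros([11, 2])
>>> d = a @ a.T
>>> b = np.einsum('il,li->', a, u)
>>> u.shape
(2, 11)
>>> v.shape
(7, 11)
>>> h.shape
(2, 2)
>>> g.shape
()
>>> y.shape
(11, 2)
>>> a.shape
(11, 2)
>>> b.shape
()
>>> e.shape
(2, 7)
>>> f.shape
(7, 11)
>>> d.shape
(11, 11)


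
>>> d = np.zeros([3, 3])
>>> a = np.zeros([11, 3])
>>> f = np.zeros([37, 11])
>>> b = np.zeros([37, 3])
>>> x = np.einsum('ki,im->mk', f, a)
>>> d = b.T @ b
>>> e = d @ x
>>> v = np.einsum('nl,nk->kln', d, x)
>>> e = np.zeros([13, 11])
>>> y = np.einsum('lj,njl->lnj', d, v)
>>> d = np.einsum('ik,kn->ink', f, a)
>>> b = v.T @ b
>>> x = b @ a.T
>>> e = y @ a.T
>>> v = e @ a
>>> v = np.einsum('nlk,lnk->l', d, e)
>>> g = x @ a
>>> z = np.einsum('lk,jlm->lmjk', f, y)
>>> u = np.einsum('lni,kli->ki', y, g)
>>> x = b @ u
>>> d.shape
(37, 3, 11)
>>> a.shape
(11, 3)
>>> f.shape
(37, 11)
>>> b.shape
(3, 3, 3)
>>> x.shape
(3, 3, 3)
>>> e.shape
(3, 37, 11)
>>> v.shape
(3,)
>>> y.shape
(3, 37, 3)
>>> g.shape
(3, 3, 3)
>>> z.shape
(37, 3, 3, 11)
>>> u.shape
(3, 3)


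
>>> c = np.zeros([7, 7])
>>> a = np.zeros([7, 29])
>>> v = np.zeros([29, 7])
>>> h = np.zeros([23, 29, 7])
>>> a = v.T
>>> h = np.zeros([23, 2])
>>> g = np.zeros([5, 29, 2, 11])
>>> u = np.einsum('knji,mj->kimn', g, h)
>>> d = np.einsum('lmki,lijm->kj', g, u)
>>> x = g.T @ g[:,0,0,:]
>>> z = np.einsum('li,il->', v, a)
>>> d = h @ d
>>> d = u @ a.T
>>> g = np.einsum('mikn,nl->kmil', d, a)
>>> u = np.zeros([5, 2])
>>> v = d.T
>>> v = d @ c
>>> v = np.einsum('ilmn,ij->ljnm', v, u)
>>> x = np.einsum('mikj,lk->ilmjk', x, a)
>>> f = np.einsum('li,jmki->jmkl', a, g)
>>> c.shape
(7, 7)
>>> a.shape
(7, 29)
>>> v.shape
(11, 2, 7, 23)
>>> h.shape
(23, 2)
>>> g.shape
(23, 5, 11, 29)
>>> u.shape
(5, 2)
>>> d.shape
(5, 11, 23, 7)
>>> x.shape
(2, 7, 11, 11, 29)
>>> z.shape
()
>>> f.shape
(23, 5, 11, 7)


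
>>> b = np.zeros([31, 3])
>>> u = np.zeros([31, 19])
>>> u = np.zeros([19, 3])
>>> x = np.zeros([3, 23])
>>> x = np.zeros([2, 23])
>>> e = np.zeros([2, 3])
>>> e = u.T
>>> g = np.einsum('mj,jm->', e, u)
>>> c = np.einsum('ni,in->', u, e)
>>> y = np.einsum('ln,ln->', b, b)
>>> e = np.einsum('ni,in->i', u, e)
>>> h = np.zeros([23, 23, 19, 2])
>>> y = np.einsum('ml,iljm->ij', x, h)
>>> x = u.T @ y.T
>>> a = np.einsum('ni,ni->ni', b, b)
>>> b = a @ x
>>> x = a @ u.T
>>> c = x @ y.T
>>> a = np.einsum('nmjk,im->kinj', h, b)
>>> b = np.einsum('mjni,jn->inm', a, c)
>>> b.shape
(19, 23, 2)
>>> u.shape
(19, 3)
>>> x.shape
(31, 19)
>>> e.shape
(3,)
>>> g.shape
()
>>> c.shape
(31, 23)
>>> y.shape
(23, 19)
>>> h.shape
(23, 23, 19, 2)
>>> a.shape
(2, 31, 23, 19)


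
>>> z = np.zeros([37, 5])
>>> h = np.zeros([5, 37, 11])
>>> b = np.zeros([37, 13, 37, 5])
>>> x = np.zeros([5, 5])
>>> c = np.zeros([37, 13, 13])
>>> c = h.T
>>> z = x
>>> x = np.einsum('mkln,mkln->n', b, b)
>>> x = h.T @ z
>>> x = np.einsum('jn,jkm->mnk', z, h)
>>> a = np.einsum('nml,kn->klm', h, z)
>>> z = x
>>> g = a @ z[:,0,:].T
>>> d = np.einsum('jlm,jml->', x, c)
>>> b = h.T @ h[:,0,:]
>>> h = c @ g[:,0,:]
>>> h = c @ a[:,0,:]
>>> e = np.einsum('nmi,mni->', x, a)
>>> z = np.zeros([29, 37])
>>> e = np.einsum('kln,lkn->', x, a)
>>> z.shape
(29, 37)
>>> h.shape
(11, 37, 37)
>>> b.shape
(11, 37, 11)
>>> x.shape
(11, 5, 37)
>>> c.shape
(11, 37, 5)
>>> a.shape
(5, 11, 37)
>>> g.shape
(5, 11, 11)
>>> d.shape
()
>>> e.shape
()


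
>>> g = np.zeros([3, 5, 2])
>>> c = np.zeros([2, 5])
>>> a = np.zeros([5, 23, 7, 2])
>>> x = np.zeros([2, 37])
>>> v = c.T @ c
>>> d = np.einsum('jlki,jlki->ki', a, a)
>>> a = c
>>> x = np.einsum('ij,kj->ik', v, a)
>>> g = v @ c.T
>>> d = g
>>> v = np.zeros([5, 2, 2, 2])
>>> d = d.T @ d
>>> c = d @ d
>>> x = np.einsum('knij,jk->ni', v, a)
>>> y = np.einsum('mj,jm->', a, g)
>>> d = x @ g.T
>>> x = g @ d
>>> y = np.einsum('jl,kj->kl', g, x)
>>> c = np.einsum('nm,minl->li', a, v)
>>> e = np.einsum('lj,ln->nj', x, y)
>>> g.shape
(5, 2)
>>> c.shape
(2, 2)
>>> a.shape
(2, 5)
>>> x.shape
(5, 5)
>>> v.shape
(5, 2, 2, 2)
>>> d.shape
(2, 5)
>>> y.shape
(5, 2)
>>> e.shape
(2, 5)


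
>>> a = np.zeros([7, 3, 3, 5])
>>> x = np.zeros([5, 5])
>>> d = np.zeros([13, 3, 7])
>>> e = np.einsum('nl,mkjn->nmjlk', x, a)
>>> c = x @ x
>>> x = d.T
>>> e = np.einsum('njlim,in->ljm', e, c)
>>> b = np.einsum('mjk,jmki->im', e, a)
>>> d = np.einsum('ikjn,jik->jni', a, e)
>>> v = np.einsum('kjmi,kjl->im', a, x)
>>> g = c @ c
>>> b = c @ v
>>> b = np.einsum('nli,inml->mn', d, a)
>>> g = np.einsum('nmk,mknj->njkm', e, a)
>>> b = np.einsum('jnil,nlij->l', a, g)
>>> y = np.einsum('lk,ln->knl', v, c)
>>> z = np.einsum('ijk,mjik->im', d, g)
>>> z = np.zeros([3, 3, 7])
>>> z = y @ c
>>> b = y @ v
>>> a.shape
(7, 3, 3, 5)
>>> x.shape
(7, 3, 13)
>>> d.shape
(3, 5, 7)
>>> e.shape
(3, 7, 3)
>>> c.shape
(5, 5)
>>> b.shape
(3, 5, 3)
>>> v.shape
(5, 3)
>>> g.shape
(3, 5, 3, 7)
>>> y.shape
(3, 5, 5)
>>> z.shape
(3, 5, 5)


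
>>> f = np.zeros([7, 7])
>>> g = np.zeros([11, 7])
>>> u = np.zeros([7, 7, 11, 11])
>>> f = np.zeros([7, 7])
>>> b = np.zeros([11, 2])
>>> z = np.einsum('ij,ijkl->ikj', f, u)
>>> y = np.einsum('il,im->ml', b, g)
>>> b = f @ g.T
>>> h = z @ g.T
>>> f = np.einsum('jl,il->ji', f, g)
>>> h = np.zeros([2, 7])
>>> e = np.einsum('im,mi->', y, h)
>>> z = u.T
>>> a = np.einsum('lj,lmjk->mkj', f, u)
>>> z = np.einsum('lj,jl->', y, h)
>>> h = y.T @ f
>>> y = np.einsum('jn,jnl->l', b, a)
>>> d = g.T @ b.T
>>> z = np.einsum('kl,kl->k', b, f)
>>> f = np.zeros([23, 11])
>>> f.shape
(23, 11)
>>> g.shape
(11, 7)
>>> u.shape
(7, 7, 11, 11)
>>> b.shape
(7, 11)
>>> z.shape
(7,)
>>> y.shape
(11,)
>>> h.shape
(2, 11)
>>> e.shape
()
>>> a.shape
(7, 11, 11)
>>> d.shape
(7, 7)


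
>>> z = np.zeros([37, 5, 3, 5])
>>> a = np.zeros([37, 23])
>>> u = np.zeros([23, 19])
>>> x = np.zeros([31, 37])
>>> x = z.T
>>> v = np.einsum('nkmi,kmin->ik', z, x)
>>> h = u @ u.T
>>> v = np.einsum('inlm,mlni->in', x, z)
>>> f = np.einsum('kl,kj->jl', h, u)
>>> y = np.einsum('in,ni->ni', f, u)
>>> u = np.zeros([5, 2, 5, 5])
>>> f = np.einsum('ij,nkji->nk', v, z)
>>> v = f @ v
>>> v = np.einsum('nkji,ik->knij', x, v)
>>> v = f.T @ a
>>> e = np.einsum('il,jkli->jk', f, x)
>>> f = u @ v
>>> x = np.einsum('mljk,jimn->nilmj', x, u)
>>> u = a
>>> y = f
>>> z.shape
(37, 5, 3, 5)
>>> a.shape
(37, 23)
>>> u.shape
(37, 23)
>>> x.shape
(5, 2, 3, 5, 5)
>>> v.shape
(5, 23)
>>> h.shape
(23, 23)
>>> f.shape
(5, 2, 5, 23)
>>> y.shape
(5, 2, 5, 23)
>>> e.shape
(5, 3)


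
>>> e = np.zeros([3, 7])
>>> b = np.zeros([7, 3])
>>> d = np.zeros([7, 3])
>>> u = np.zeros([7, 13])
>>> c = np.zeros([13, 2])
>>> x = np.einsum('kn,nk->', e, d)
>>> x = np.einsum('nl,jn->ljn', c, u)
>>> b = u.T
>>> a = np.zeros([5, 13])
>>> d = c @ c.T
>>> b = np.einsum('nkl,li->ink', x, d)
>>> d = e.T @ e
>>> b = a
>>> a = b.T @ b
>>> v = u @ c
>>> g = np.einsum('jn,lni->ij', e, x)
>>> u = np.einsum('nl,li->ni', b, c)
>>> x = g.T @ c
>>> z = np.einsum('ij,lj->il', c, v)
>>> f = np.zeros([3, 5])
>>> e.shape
(3, 7)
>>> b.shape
(5, 13)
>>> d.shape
(7, 7)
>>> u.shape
(5, 2)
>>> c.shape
(13, 2)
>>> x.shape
(3, 2)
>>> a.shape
(13, 13)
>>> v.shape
(7, 2)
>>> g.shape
(13, 3)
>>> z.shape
(13, 7)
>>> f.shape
(3, 5)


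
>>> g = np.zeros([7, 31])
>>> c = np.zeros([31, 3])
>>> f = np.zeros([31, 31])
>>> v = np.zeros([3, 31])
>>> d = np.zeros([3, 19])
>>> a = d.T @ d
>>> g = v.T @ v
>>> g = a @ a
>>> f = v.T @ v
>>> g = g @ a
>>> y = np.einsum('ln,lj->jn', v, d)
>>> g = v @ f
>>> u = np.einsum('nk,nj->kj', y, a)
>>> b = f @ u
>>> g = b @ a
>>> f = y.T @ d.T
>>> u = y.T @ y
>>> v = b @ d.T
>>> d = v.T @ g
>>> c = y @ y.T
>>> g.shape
(31, 19)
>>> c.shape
(19, 19)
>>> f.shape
(31, 3)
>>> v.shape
(31, 3)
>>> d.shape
(3, 19)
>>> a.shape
(19, 19)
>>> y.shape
(19, 31)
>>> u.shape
(31, 31)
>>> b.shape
(31, 19)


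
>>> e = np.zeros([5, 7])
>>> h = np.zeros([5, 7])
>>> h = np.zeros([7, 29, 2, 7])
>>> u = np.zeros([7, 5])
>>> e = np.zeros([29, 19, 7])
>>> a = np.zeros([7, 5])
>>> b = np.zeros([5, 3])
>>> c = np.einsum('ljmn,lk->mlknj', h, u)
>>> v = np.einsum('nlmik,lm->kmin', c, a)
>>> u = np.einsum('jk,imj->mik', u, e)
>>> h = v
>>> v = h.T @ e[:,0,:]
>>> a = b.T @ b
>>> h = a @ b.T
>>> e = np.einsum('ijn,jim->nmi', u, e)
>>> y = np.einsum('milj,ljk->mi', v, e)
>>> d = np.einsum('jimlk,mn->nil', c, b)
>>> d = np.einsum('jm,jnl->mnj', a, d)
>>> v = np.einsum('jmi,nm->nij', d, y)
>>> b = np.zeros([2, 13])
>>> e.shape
(5, 7, 19)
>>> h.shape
(3, 5)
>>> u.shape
(19, 29, 5)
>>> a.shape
(3, 3)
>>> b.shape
(2, 13)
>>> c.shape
(2, 7, 5, 7, 29)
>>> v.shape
(2, 3, 3)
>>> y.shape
(2, 7)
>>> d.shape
(3, 7, 3)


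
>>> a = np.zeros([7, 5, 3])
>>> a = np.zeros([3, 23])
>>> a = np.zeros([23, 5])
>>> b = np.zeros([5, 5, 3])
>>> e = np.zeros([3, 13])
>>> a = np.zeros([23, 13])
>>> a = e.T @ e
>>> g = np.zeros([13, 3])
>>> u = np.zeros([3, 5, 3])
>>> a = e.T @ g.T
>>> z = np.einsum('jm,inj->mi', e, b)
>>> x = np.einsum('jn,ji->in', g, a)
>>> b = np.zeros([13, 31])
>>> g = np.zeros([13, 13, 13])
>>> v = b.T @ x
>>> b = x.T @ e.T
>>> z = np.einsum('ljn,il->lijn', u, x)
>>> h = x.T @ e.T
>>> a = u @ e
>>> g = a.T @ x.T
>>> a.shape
(3, 5, 13)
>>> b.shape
(3, 3)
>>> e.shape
(3, 13)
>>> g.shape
(13, 5, 13)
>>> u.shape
(3, 5, 3)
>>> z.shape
(3, 13, 5, 3)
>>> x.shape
(13, 3)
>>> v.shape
(31, 3)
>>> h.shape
(3, 3)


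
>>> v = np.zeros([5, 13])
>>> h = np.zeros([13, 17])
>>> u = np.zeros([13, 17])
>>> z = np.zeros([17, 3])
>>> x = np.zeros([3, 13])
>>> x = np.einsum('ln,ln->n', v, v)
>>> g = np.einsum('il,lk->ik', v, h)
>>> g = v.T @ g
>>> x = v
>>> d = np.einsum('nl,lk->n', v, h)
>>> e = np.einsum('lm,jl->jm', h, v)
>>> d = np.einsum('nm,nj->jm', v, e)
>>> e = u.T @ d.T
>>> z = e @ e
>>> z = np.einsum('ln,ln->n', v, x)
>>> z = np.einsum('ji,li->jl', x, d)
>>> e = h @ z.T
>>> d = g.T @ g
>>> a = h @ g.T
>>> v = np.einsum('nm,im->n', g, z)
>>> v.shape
(13,)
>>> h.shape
(13, 17)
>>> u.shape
(13, 17)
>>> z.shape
(5, 17)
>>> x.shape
(5, 13)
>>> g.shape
(13, 17)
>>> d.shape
(17, 17)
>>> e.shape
(13, 5)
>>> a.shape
(13, 13)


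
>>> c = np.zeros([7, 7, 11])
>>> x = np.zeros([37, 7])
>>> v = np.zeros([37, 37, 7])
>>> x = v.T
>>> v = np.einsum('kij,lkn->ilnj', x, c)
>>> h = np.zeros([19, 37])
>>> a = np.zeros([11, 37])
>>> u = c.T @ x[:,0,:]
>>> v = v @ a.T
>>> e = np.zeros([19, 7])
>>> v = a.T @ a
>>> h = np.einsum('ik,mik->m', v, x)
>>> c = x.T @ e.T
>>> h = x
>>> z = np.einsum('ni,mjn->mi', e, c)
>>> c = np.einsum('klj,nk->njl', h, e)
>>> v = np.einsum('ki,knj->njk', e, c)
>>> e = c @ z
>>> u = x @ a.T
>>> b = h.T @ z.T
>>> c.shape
(19, 37, 37)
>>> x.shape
(7, 37, 37)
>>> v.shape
(37, 37, 19)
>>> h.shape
(7, 37, 37)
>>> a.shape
(11, 37)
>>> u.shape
(7, 37, 11)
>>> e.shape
(19, 37, 7)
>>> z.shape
(37, 7)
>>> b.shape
(37, 37, 37)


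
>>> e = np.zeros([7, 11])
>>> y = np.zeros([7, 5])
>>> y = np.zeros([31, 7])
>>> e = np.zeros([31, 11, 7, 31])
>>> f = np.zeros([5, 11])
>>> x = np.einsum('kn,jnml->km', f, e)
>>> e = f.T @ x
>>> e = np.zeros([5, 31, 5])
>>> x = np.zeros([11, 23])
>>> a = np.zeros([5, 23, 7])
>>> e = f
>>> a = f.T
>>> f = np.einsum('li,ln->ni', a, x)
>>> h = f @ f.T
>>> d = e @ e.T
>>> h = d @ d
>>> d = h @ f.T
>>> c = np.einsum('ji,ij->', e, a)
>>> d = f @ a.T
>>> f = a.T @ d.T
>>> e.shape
(5, 11)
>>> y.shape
(31, 7)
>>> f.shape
(5, 23)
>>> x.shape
(11, 23)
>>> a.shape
(11, 5)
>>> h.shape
(5, 5)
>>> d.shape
(23, 11)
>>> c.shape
()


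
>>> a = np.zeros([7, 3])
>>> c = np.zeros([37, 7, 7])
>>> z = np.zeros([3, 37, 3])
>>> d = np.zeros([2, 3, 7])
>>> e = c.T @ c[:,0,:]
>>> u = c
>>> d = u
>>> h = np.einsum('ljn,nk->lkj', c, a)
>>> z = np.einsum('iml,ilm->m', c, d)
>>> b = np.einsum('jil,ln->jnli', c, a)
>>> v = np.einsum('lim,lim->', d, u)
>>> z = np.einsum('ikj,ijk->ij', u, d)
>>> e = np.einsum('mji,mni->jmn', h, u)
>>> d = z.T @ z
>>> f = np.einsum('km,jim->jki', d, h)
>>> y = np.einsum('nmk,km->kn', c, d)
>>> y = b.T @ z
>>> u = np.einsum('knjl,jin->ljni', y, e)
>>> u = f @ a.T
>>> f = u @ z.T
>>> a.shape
(7, 3)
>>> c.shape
(37, 7, 7)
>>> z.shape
(37, 7)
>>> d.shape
(7, 7)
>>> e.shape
(3, 37, 7)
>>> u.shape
(37, 7, 7)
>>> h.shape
(37, 3, 7)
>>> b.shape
(37, 3, 7, 7)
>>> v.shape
()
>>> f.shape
(37, 7, 37)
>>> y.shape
(7, 7, 3, 7)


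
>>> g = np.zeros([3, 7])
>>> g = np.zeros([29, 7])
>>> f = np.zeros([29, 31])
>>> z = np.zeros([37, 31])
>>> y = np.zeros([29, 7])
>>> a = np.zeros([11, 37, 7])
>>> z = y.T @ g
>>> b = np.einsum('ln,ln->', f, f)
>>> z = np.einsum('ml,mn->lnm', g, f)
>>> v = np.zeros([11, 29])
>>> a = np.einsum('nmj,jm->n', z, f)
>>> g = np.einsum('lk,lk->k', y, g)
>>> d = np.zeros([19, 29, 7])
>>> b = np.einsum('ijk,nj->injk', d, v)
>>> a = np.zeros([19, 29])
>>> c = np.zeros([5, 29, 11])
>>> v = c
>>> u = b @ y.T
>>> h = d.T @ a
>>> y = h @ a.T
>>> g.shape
(7,)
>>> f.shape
(29, 31)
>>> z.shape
(7, 31, 29)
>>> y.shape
(7, 29, 19)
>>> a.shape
(19, 29)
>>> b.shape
(19, 11, 29, 7)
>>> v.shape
(5, 29, 11)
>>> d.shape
(19, 29, 7)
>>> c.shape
(5, 29, 11)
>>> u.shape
(19, 11, 29, 29)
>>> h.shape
(7, 29, 29)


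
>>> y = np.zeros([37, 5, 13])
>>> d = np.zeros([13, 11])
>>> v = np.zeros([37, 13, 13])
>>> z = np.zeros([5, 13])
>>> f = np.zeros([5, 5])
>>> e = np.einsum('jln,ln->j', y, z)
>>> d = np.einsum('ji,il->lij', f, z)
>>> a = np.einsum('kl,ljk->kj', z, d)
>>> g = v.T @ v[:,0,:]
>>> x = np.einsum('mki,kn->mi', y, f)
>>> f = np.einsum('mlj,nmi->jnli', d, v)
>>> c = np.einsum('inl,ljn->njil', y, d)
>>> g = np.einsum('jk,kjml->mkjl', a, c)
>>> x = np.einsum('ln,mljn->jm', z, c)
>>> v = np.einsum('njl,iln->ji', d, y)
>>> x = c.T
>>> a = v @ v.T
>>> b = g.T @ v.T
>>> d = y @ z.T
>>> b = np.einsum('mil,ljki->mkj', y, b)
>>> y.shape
(37, 5, 13)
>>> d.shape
(37, 5, 5)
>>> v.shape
(5, 37)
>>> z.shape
(5, 13)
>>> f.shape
(5, 37, 5, 13)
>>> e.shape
(37,)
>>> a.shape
(5, 5)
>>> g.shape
(37, 5, 5, 13)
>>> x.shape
(13, 37, 5, 5)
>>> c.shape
(5, 5, 37, 13)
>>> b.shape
(37, 5, 5)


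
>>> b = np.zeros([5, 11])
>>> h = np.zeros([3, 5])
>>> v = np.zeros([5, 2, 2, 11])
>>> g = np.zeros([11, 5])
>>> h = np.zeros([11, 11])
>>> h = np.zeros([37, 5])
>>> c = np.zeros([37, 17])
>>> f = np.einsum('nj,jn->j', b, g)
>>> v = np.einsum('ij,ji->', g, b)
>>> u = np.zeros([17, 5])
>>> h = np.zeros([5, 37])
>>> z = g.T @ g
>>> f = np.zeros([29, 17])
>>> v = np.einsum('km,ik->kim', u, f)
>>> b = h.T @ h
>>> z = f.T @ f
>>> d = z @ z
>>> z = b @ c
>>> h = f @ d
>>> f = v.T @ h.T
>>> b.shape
(37, 37)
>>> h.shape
(29, 17)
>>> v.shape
(17, 29, 5)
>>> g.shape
(11, 5)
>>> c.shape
(37, 17)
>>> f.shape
(5, 29, 29)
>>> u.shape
(17, 5)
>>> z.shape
(37, 17)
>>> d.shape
(17, 17)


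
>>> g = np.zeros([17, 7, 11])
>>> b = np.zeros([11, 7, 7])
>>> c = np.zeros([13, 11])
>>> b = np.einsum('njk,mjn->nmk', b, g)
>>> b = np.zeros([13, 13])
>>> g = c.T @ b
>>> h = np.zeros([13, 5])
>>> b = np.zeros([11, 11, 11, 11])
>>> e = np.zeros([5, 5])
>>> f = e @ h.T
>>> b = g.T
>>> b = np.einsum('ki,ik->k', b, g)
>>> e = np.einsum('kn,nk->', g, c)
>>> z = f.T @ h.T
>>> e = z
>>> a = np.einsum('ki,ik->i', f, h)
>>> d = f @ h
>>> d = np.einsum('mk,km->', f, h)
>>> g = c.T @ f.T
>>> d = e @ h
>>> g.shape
(11, 5)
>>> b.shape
(13,)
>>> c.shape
(13, 11)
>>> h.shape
(13, 5)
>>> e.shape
(13, 13)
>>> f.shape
(5, 13)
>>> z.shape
(13, 13)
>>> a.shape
(13,)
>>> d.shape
(13, 5)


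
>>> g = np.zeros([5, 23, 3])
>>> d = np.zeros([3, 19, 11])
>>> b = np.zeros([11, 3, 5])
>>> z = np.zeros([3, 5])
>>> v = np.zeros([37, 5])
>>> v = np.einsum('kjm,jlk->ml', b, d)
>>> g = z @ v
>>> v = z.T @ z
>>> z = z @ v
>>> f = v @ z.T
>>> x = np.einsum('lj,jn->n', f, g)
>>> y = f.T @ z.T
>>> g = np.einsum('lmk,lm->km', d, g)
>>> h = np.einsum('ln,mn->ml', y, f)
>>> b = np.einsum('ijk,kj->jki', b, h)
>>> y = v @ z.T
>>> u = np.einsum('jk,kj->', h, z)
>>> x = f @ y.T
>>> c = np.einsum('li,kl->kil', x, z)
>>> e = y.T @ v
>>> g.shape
(11, 19)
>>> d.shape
(3, 19, 11)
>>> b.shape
(3, 5, 11)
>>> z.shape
(3, 5)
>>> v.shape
(5, 5)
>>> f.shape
(5, 3)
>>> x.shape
(5, 5)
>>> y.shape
(5, 3)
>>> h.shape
(5, 3)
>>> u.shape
()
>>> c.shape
(3, 5, 5)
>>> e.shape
(3, 5)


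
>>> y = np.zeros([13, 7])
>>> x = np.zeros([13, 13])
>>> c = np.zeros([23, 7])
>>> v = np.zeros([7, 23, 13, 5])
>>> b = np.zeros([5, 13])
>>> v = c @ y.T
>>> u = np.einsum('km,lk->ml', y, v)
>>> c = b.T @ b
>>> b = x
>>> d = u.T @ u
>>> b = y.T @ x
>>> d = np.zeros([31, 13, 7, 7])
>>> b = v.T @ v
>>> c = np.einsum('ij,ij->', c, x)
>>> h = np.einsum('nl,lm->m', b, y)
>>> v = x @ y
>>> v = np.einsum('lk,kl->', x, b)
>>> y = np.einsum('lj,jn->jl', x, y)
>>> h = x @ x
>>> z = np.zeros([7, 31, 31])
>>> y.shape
(13, 13)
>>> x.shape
(13, 13)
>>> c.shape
()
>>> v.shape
()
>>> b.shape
(13, 13)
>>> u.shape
(7, 23)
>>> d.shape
(31, 13, 7, 7)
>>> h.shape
(13, 13)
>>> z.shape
(7, 31, 31)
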